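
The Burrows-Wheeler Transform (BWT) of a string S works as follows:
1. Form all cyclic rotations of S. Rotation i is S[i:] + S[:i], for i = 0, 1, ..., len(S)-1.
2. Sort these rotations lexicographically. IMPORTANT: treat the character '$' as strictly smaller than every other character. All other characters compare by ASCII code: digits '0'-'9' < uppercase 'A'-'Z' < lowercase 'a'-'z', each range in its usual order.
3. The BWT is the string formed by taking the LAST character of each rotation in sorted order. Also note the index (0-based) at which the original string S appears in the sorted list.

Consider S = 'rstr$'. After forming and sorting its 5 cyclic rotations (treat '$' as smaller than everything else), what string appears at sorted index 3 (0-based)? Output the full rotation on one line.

Answer: str$r

Derivation:
All 5 rotations (rotation i = S[i:]+S[:i]):
  rot[0] = rstr$
  rot[1] = str$r
  rot[2] = tr$rs
  rot[3] = r$rst
  rot[4] = $rstr
Sorted (with $ < everything):
  sorted[0] = $rstr
  sorted[1] = r$rst
  sorted[2] = rstr$
  sorted[3] = str$r
  sorted[4] = tr$rs
sorted[3] = str$r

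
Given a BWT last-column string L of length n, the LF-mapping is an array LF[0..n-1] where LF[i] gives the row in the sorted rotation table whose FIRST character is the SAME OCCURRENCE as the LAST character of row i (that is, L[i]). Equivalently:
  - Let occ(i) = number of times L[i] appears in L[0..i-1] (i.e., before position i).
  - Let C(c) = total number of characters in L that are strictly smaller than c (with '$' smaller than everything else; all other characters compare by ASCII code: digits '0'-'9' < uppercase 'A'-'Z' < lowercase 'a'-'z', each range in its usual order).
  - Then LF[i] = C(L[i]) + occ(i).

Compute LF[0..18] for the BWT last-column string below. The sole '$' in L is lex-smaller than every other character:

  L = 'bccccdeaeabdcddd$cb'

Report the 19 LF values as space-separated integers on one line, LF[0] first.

Char counts: '$':1, 'a':2, 'b':3, 'c':6, 'd':5, 'e':2
C (first-col start): C('$')=0, C('a')=1, C('b')=3, C('c')=6, C('d')=12, C('e')=17
L[0]='b': occ=0, LF[0]=C('b')+0=3+0=3
L[1]='c': occ=0, LF[1]=C('c')+0=6+0=6
L[2]='c': occ=1, LF[2]=C('c')+1=6+1=7
L[3]='c': occ=2, LF[3]=C('c')+2=6+2=8
L[4]='c': occ=3, LF[4]=C('c')+3=6+3=9
L[5]='d': occ=0, LF[5]=C('d')+0=12+0=12
L[6]='e': occ=0, LF[6]=C('e')+0=17+0=17
L[7]='a': occ=0, LF[7]=C('a')+0=1+0=1
L[8]='e': occ=1, LF[8]=C('e')+1=17+1=18
L[9]='a': occ=1, LF[9]=C('a')+1=1+1=2
L[10]='b': occ=1, LF[10]=C('b')+1=3+1=4
L[11]='d': occ=1, LF[11]=C('d')+1=12+1=13
L[12]='c': occ=4, LF[12]=C('c')+4=6+4=10
L[13]='d': occ=2, LF[13]=C('d')+2=12+2=14
L[14]='d': occ=3, LF[14]=C('d')+3=12+3=15
L[15]='d': occ=4, LF[15]=C('d')+4=12+4=16
L[16]='$': occ=0, LF[16]=C('$')+0=0+0=0
L[17]='c': occ=5, LF[17]=C('c')+5=6+5=11
L[18]='b': occ=2, LF[18]=C('b')+2=3+2=5

Answer: 3 6 7 8 9 12 17 1 18 2 4 13 10 14 15 16 0 11 5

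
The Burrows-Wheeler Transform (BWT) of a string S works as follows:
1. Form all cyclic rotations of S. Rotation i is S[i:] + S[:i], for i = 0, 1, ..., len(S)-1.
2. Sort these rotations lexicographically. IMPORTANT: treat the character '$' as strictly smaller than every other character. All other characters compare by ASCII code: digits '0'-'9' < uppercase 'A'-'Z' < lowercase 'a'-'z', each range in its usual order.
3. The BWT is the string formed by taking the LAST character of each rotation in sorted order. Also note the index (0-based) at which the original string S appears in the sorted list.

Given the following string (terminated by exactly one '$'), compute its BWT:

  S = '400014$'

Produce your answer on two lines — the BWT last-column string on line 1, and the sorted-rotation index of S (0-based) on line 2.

All 7 rotations (rotation i = S[i:]+S[:i]):
  rot[0] = 400014$
  rot[1] = 00014$4
  rot[2] = 0014$40
  rot[3] = 014$400
  rot[4] = 14$4000
  rot[5] = 4$40001
  rot[6] = $400014
Sorted (with $ < everything):
  sorted[0] = $400014  (last char: '4')
  sorted[1] = 00014$4  (last char: '4')
  sorted[2] = 0014$40  (last char: '0')
  sorted[3] = 014$400  (last char: '0')
  sorted[4] = 14$4000  (last char: '0')
  sorted[5] = 4$40001  (last char: '1')
  sorted[6] = 400014$  (last char: '$')
Last column: 440001$
Original string S is at sorted index 6

Answer: 440001$
6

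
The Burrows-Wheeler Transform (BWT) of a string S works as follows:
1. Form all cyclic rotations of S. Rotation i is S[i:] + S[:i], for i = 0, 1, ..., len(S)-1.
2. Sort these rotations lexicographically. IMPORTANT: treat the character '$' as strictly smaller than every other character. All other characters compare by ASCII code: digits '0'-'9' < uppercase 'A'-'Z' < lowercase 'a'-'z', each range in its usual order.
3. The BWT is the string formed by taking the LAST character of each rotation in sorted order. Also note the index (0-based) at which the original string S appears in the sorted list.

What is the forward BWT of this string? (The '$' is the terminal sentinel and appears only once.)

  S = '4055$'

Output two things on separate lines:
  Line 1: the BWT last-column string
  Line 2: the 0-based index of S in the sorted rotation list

All 5 rotations (rotation i = S[i:]+S[:i]):
  rot[0] = 4055$
  rot[1] = 055$4
  rot[2] = 55$40
  rot[3] = 5$405
  rot[4] = $4055
Sorted (with $ < everything):
  sorted[0] = $4055  (last char: '5')
  sorted[1] = 055$4  (last char: '4')
  sorted[2] = 4055$  (last char: '$')
  sorted[3] = 5$405  (last char: '5')
  sorted[4] = 55$40  (last char: '0')
Last column: 54$50
Original string S is at sorted index 2

Answer: 54$50
2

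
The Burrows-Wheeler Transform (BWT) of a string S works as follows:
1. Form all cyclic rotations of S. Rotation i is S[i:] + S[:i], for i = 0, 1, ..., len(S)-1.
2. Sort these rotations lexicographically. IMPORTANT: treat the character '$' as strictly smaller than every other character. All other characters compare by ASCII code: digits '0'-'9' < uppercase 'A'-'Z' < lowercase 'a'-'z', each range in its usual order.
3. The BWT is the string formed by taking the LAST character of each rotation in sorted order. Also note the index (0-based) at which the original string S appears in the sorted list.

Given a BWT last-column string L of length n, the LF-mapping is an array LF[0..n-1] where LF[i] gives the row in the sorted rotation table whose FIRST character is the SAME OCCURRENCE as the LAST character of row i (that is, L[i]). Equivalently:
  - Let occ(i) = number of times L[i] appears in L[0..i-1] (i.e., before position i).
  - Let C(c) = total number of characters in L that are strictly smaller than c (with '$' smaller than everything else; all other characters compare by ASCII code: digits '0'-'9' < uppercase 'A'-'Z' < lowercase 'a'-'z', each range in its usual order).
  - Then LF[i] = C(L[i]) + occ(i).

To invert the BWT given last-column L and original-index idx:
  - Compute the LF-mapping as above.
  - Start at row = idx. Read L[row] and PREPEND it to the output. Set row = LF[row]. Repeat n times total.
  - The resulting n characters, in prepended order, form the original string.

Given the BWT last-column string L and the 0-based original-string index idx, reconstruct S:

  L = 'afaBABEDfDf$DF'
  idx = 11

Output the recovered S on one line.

LF mapping: 9 11 10 2 1 3 7 4 12 5 13 0 6 8
Walk LF starting at row 11, prepending L[row]:
  step 1: row=11, L[11]='$', prepend. Next row=LF[11]=0
  step 2: row=0, L[0]='a', prepend. Next row=LF[0]=9
  step 3: row=9, L[9]='D', prepend. Next row=LF[9]=5
  step 4: row=5, L[5]='B', prepend. Next row=LF[5]=3
  step 5: row=3, L[3]='B', prepend. Next row=LF[3]=2
  step 6: row=2, L[2]='a', prepend. Next row=LF[2]=10
  step 7: row=10, L[10]='f', prepend. Next row=LF[10]=13
  step 8: row=13, L[13]='F', prepend. Next row=LF[13]=8
  step 9: row=8, L[8]='f', prepend. Next row=LF[8]=12
  step 10: row=12, L[12]='D', prepend. Next row=LF[12]=6
  step 11: row=6, L[6]='E', prepend. Next row=LF[6]=7
  step 12: row=7, L[7]='D', prepend. Next row=LF[7]=4
  step 13: row=4, L[4]='A', prepend. Next row=LF[4]=1
  step 14: row=1, L[1]='f', prepend. Next row=LF[1]=11
Reversed output: fADEDfFfaBBDa$

Answer: fADEDfFfaBBDa$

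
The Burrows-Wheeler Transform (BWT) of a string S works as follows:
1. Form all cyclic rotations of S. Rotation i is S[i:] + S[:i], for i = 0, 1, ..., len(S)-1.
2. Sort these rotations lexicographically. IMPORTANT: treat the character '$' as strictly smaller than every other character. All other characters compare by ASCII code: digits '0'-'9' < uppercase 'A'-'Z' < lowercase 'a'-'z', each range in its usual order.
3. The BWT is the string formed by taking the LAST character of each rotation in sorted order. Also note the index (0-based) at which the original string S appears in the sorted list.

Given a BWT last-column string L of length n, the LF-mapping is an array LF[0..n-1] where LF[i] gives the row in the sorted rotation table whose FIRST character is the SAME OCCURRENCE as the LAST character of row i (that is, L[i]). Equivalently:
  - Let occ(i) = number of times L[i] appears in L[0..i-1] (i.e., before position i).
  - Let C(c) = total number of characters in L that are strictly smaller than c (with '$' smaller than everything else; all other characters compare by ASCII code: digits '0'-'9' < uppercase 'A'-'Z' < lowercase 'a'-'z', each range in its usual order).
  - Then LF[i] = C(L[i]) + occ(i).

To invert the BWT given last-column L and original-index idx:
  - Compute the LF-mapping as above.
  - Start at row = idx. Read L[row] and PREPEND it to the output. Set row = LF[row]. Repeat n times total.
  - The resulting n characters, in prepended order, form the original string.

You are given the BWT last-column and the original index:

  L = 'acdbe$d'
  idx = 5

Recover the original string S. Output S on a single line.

Answer: dedbca$

Derivation:
LF mapping: 1 3 4 2 6 0 5
Walk LF starting at row 5, prepending L[row]:
  step 1: row=5, L[5]='$', prepend. Next row=LF[5]=0
  step 2: row=0, L[0]='a', prepend. Next row=LF[0]=1
  step 3: row=1, L[1]='c', prepend. Next row=LF[1]=3
  step 4: row=3, L[3]='b', prepend. Next row=LF[3]=2
  step 5: row=2, L[2]='d', prepend. Next row=LF[2]=4
  step 6: row=4, L[4]='e', prepend. Next row=LF[4]=6
  step 7: row=6, L[6]='d', prepend. Next row=LF[6]=5
Reversed output: dedbca$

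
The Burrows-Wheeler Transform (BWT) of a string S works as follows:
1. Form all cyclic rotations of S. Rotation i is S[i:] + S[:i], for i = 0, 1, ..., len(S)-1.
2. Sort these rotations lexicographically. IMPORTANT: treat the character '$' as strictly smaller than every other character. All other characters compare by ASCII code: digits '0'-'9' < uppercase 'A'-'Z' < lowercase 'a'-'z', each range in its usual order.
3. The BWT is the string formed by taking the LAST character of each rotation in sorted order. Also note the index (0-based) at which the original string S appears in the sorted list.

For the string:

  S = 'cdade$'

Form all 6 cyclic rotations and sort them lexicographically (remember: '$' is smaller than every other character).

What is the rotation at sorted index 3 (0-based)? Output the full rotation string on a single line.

All 6 rotations (rotation i = S[i:]+S[:i]):
  rot[0] = cdade$
  rot[1] = dade$c
  rot[2] = ade$cd
  rot[3] = de$cda
  rot[4] = e$cdad
  rot[5] = $cdade
Sorted (with $ < everything):
  sorted[0] = $cdade
  sorted[1] = ade$cd
  sorted[2] = cdade$
  sorted[3] = dade$c
  sorted[4] = de$cda
  sorted[5] = e$cdad
sorted[3] = dade$c

Answer: dade$c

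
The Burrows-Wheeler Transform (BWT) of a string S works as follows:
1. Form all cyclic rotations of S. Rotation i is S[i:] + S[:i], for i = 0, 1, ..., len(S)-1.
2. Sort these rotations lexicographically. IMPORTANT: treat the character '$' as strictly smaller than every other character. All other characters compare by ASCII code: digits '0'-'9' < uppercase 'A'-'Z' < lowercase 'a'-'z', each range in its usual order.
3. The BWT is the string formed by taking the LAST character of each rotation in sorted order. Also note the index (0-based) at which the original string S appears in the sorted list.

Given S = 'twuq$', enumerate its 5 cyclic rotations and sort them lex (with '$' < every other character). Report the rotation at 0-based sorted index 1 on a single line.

All 5 rotations (rotation i = S[i:]+S[:i]):
  rot[0] = twuq$
  rot[1] = wuq$t
  rot[2] = uq$tw
  rot[3] = q$twu
  rot[4] = $twuq
Sorted (with $ < everything):
  sorted[0] = $twuq
  sorted[1] = q$twu
  sorted[2] = twuq$
  sorted[3] = uq$tw
  sorted[4] = wuq$t
sorted[1] = q$twu

Answer: q$twu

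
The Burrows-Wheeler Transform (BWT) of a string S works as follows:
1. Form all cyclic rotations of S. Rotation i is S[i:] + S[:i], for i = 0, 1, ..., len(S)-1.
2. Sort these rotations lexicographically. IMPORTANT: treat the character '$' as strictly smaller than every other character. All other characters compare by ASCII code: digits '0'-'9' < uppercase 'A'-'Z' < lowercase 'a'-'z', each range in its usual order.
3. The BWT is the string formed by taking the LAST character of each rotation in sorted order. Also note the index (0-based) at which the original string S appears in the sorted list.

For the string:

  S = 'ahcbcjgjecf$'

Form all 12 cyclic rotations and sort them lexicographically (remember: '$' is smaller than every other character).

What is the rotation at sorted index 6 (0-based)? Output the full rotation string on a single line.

All 12 rotations (rotation i = S[i:]+S[:i]):
  rot[0] = ahcbcjgjecf$
  rot[1] = hcbcjgjecf$a
  rot[2] = cbcjgjecf$ah
  rot[3] = bcjgjecf$ahc
  rot[4] = cjgjecf$ahcb
  rot[5] = jgjecf$ahcbc
  rot[6] = gjecf$ahcbcj
  rot[7] = jecf$ahcbcjg
  rot[8] = ecf$ahcbcjgj
  rot[9] = cf$ahcbcjgje
  rot[10] = f$ahcbcjgjec
  rot[11] = $ahcbcjgjecf
Sorted (with $ < everything):
  sorted[0] = $ahcbcjgjecf
  sorted[1] = ahcbcjgjecf$
  sorted[2] = bcjgjecf$ahc
  sorted[3] = cbcjgjecf$ah
  sorted[4] = cf$ahcbcjgje
  sorted[5] = cjgjecf$ahcb
  sorted[6] = ecf$ahcbcjgj
  sorted[7] = f$ahcbcjgjec
  sorted[8] = gjecf$ahcbcj
  sorted[9] = hcbcjgjecf$a
  sorted[10] = jecf$ahcbcjg
  sorted[11] = jgjecf$ahcbc
sorted[6] = ecf$ahcbcjgj

Answer: ecf$ahcbcjgj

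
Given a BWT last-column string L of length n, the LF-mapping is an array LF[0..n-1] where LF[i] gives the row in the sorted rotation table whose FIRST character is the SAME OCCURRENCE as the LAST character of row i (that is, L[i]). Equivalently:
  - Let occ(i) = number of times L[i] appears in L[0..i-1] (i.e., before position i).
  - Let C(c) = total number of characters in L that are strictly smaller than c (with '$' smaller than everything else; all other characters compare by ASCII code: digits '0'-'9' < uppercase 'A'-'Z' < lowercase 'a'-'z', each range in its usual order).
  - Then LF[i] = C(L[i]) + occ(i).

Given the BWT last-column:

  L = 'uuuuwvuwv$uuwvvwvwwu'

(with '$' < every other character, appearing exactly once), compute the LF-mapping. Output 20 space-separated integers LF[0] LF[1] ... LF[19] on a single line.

Answer: 1 2 3 4 14 9 5 15 10 0 6 7 16 11 12 17 13 18 19 8

Derivation:
Char counts: '$':1, 'u':8, 'v':5, 'w':6
C (first-col start): C('$')=0, C('u')=1, C('v')=9, C('w')=14
L[0]='u': occ=0, LF[0]=C('u')+0=1+0=1
L[1]='u': occ=1, LF[1]=C('u')+1=1+1=2
L[2]='u': occ=2, LF[2]=C('u')+2=1+2=3
L[3]='u': occ=3, LF[3]=C('u')+3=1+3=4
L[4]='w': occ=0, LF[4]=C('w')+0=14+0=14
L[5]='v': occ=0, LF[5]=C('v')+0=9+0=9
L[6]='u': occ=4, LF[6]=C('u')+4=1+4=5
L[7]='w': occ=1, LF[7]=C('w')+1=14+1=15
L[8]='v': occ=1, LF[8]=C('v')+1=9+1=10
L[9]='$': occ=0, LF[9]=C('$')+0=0+0=0
L[10]='u': occ=5, LF[10]=C('u')+5=1+5=6
L[11]='u': occ=6, LF[11]=C('u')+6=1+6=7
L[12]='w': occ=2, LF[12]=C('w')+2=14+2=16
L[13]='v': occ=2, LF[13]=C('v')+2=9+2=11
L[14]='v': occ=3, LF[14]=C('v')+3=9+3=12
L[15]='w': occ=3, LF[15]=C('w')+3=14+3=17
L[16]='v': occ=4, LF[16]=C('v')+4=9+4=13
L[17]='w': occ=4, LF[17]=C('w')+4=14+4=18
L[18]='w': occ=5, LF[18]=C('w')+5=14+5=19
L[19]='u': occ=7, LF[19]=C('u')+7=1+7=8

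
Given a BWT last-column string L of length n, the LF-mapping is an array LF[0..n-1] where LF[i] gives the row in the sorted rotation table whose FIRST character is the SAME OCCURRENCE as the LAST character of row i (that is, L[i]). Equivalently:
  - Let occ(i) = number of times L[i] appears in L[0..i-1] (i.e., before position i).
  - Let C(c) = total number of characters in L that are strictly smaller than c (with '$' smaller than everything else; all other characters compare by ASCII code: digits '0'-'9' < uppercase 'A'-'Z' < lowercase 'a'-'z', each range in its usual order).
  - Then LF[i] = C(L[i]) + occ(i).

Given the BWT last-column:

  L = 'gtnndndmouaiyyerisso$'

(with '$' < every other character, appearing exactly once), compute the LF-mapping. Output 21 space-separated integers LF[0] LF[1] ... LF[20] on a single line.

Answer: 5 17 9 10 2 11 3 8 12 18 1 6 19 20 4 14 7 15 16 13 0

Derivation:
Char counts: '$':1, 'a':1, 'd':2, 'e':1, 'g':1, 'i':2, 'm':1, 'n':3, 'o':2, 'r':1, 's':2, 't':1, 'u':1, 'y':2
C (first-col start): C('$')=0, C('a')=1, C('d')=2, C('e')=4, C('g')=5, C('i')=6, C('m')=8, C('n')=9, C('o')=12, C('r')=14, C('s')=15, C('t')=17, C('u')=18, C('y')=19
L[0]='g': occ=0, LF[0]=C('g')+0=5+0=5
L[1]='t': occ=0, LF[1]=C('t')+0=17+0=17
L[2]='n': occ=0, LF[2]=C('n')+0=9+0=9
L[3]='n': occ=1, LF[3]=C('n')+1=9+1=10
L[4]='d': occ=0, LF[4]=C('d')+0=2+0=2
L[5]='n': occ=2, LF[5]=C('n')+2=9+2=11
L[6]='d': occ=1, LF[6]=C('d')+1=2+1=3
L[7]='m': occ=0, LF[7]=C('m')+0=8+0=8
L[8]='o': occ=0, LF[8]=C('o')+0=12+0=12
L[9]='u': occ=0, LF[9]=C('u')+0=18+0=18
L[10]='a': occ=0, LF[10]=C('a')+0=1+0=1
L[11]='i': occ=0, LF[11]=C('i')+0=6+0=6
L[12]='y': occ=0, LF[12]=C('y')+0=19+0=19
L[13]='y': occ=1, LF[13]=C('y')+1=19+1=20
L[14]='e': occ=0, LF[14]=C('e')+0=4+0=4
L[15]='r': occ=0, LF[15]=C('r')+0=14+0=14
L[16]='i': occ=1, LF[16]=C('i')+1=6+1=7
L[17]='s': occ=0, LF[17]=C('s')+0=15+0=15
L[18]='s': occ=1, LF[18]=C('s')+1=15+1=16
L[19]='o': occ=1, LF[19]=C('o')+1=12+1=13
L[20]='$': occ=0, LF[20]=C('$')+0=0+0=0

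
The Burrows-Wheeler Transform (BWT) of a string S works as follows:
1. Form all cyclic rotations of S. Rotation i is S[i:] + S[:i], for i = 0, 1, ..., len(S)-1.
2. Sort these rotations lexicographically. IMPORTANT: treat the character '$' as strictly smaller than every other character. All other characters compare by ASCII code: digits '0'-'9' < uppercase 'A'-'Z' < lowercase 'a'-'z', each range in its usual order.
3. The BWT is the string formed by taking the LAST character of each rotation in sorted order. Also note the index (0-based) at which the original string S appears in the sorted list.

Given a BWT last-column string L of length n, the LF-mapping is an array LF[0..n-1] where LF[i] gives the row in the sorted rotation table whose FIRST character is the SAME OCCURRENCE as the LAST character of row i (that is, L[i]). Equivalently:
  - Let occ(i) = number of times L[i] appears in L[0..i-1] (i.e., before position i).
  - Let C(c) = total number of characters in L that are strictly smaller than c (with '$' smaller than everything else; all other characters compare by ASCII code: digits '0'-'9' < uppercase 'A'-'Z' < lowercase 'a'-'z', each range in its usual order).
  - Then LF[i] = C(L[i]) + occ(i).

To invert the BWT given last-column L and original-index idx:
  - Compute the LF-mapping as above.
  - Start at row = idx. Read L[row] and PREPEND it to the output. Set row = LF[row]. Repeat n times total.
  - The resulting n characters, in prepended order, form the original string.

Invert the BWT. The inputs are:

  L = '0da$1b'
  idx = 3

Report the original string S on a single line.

LF mapping: 1 5 3 0 2 4
Walk LF starting at row 3, prepending L[row]:
  step 1: row=3, L[3]='$', prepend. Next row=LF[3]=0
  step 2: row=0, L[0]='0', prepend. Next row=LF[0]=1
  step 3: row=1, L[1]='d', prepend. Next row=LF[1]=5
  step 4: row=5, L[5]='b', prepend. Next row=LF[5]=4
  step 5: row=4, L[4]='1', prepend. Next row=LF[4]=2
  step 6: row=2, L[2]='a', prepend. Next row=LF[2]=3
Reversed output: a1bd0$

Answer: a1bd0$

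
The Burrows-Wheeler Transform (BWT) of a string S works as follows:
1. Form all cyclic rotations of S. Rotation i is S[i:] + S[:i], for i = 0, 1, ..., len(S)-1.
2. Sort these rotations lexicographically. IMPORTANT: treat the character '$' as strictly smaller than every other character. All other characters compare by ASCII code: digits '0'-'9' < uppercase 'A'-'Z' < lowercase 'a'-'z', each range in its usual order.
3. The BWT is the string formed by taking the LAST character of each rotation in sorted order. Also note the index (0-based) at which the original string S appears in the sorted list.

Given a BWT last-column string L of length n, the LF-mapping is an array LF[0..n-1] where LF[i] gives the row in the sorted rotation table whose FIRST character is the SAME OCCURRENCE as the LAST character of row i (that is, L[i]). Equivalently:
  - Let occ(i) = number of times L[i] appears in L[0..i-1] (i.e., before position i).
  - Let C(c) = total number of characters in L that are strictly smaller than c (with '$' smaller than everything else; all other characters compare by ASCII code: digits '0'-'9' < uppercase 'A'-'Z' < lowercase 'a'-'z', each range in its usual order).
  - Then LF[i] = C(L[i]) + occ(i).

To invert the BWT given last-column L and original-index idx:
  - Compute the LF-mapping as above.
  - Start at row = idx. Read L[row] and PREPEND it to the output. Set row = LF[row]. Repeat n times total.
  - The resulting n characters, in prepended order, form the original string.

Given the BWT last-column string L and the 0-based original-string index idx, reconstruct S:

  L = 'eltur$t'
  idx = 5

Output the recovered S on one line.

LF mapping: 1 2 4 6 3 0 5
Walk LF starting at row 5, prepending L[row]:
  step 1: row=5, L[5]='$', prepend. Next row=LF[5]=0
  step 2: row=0, L[0]='e', prepend. Next row=LF[0]=1
  step 3: row=1, L[1]='l', prepend. Next row=LF[1]=2
  step 4: row=2, L[2]='t', prepend. Next row=LF[2]=4
  step 5: row=4, L[4]='r', prepend. Next row=LF[4]=3
  step 6: row=3, L[3]='u', prepend. Next row=LF[3]=6
  step 7: row=6, L[6]='t', prepend. Next row=LF[6]=5
Reversed output: turtle$

Answer: turtle$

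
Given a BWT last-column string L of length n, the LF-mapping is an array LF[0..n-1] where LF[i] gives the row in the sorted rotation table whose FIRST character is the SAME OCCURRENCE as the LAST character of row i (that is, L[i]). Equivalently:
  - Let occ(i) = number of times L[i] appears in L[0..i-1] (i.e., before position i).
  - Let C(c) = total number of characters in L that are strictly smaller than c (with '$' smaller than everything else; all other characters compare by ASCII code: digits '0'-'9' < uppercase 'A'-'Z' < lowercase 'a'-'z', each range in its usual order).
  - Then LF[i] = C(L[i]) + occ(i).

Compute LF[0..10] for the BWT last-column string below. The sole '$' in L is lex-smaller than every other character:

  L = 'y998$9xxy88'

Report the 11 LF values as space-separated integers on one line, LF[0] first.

Answer: 9 4 5 1 0 6 7 8 10 2 3

Derivation:
Char counts: '$':1, '8':3, '9':3, 'x':2, 'y':2
C (first-col start): C('$')=0, C('8')=1, C('9')=4, C('x')=7, C('y')=9
L[0]='y': occ=0, LF[0]=C('y')+0=9+0=9
L[1]='9': occ=0, LF[1]=C('9')+0=4+0=4
L[2]='9': occ=1, LF[2]=C('9')+1=4+1=5
L[3]='8': occ=0, LF[3]=C('8')+0=1+0=1
L[4]='$': occ=0, LF[4]=C('$')+0=0+0=0
L[5]='9': occ=2, LF[5]=C('9')+2=4+2=6
L[6]='x': occ=0, LF[6]=C('x')+0=7+0=7
L[7]='x': occ=1, LF[7]=C('x')+1=7+1=8
L[8]='y': occ=1, LF[8]=C('y')+1=9+1=10
L[9]='8': occ=1, LF[9]=C('8')+1=1+1=2
L[10]='8': occ=2, LF[10]=C('8')+2=1+2=3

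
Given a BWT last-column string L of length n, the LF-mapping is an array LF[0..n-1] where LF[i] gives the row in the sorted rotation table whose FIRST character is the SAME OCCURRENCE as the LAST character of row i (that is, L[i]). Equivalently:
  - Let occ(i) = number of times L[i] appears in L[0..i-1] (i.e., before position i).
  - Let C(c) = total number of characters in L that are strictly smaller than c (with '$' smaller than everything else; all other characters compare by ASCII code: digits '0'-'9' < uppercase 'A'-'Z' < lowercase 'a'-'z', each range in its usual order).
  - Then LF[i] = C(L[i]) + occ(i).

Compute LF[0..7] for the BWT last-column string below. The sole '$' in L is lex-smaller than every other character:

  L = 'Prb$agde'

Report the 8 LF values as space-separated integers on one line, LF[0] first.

Answer: 1 7 3 0 2 6 4 5

Derivation:
Char counts: '$':1, 'P':1, 'a':1, 'b':1, 'd':1, 'e':1, 'g':1, 'r':1
C (first-col start): C('$')=0, C('P')=1, C('a')=2, C('b')=3, C('d')=4, C('e')=5, C('g')=6, C('r')=7
L[0]='P': occ=0, LF[0]=C('P')+0=1+0=1
L[1]='r': occ=0, LF[1]=C('r')+0=7+0=7
L[2]='b': occ=0, LF[2]=C('b')+0=3+0=3
L[3]='$': occ=0, LF[3]=C('$')+0=0+0=0
L[4]='a': occ=0, LF[4]=C('a')+0=2+0=2
L[5]='g': occ=0, LF[5]=C('g')+0=6+0=6
L[6]='d': occ=0, LF[6]=C('d')+0=4+0=4
L[7]='e': occ=0, LF[7]=C('e')+0=5+0=5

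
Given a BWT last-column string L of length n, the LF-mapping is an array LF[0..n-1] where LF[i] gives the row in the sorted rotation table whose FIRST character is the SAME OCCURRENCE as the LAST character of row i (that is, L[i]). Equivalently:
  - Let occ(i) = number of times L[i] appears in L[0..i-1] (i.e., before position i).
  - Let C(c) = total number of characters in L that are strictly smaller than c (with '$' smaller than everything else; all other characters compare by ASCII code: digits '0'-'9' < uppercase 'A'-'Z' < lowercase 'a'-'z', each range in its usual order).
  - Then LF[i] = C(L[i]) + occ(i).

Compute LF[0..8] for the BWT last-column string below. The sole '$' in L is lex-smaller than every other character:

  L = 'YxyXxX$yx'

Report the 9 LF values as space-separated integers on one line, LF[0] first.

Char counts: '$':1, 'X':2, 'Y':1, 'x':3, 'y':2
C (first-col start): C('$')=0, C('X')=1, C('Y')=3, C('x')=4, C('y')=7
L[0]='Y': occ=0, LF[0]=C('Y')+0=3+0=3
L[1]='x': occ=0, LF[1]=C('x')+0=4+0=4
L[2]='y': occ=0, LF[2]=C('y')+0=7+0=7
L[3]='X': occ=0, LF[3]=C('X')+0=1+0=1
L[4]='x': occ=1, LF[4]=C('x')+1=4+1=5
L[5]='X': occ=1, LF[5]=C('X')+1=1+1=2
L[6]='$': occ=0, LF[6]=C('$')+0=0+0=0
L[7]='y': occ=1, LF[7]=C('y')+1=7+1=8
L[8]='x': occ=2, LF[8]=C('x')+2=4+2=6

Answer: 3 4 7 1 5 2 0 8 6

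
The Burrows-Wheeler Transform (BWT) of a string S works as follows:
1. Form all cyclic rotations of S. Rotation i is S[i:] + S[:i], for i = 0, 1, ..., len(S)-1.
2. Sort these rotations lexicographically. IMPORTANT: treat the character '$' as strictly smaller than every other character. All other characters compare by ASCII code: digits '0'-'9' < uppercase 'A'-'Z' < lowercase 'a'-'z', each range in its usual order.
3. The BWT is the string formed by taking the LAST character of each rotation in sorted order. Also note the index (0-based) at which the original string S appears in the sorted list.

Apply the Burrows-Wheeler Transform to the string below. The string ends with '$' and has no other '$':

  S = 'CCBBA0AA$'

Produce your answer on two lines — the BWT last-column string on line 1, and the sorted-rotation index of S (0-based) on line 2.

All 9 rotations (rotation i = S[i:]+S[:i]):
  rot[0] = CCBBA0AA$
  rot[1] = CBBA0AA$C
  rot[2] = BBA0AA$CC
  rot[3] = BA0AA$CCB
  rot[4] = A0AA$CCBB
  rot[5] = 0AA$CCBBA
  rot[6] = AA$CCBBA0
  rot[7] = A$CCBBA0A
  rot[8] = $CCBBA0AA
Sorted (with $ < everything):
  sorted[0] = $CCBBA0AA  (last char: 'A')
  sorted[1] = 0AA$CCBBA  (last char: 'A')
  sorted[2] = A$CCBBA0A  (last char: 'A')
  sorted[3] = A0AA$CCBB  (last char: 'B')
  sorted[4] = AA$CCBBA0  (last char: '0')
  sorted[5] = BA0AA$CCB  (last char: 'B')
  sorted[6] = BBA0AA$CC  (last char: 'C')
  sorted[7] = CBBA0AA$C  (last char: 'C')
  sorted[8] = CCBBA0AA$  (last char: '$')
Last column: AAAB0BCC$
Original string S is at sorted index 8

Answer: AAAB0BCC$
8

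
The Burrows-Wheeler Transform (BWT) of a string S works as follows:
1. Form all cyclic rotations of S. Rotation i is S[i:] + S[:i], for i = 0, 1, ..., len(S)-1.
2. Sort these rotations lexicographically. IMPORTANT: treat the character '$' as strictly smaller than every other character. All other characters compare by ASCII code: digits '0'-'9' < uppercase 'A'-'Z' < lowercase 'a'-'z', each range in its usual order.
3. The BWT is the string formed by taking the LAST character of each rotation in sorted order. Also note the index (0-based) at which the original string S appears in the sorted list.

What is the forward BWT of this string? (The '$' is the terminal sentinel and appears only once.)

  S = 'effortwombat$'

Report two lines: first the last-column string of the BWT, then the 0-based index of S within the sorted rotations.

Answer: tbm$efowfoart
3

Derivation:
All 13 rotations (rotation i = S[i:]+S[:i]):
  rot[0] = effortwombat$
  rot[1] = ffortwombat$e
  rot[2] = fortwombat$ef
  rot[3] = ortwombat$eff
  rot[4] = rtwombat$effo
  rot[5] = twombat$effor
  rot[6] = wombat$effort
  rot[7] = ombat$effortw
  rot[8] = mbat$effortwo
  rot[9] = bat$effortwom
  rot[10] = at$effortwomb
  rot[11] = t$effortwomba
  rot[12] = $effortwombat
Sorted (with $ < everything):
  sorted[0] = $effortwombat  (last char: 't')
  sorted[1] = at$effortwomb  (last char: 'b')
  sorted[2] = bat$effortwom  (last char: 'm')
  sorted[3] = effortwombat$  (last char: '$')
  sorted[4] = ffortwombat$e  (last char: 'e')
  sorted[5] = fortwombat$ef  (last char: 'f')
  sorted[6] = mbat$effortwo  (last char: 'o')
  sorted[7] = ombat$effortw  (last char: 'w')
  sorted[8] = ortwombat$eff  (last char: 'f')
  sorted[9] = rtwombat$effo  (last char: 'o')
  sorted[10] = t$effortwomba  (last char: 'a')
  sorted[11] = twombat$effor  (last char: 'r')
  sorted[12] = wombat$effort  (last char: 't')
Last column: tbm$efowfoart
Original string S is at sorted index 3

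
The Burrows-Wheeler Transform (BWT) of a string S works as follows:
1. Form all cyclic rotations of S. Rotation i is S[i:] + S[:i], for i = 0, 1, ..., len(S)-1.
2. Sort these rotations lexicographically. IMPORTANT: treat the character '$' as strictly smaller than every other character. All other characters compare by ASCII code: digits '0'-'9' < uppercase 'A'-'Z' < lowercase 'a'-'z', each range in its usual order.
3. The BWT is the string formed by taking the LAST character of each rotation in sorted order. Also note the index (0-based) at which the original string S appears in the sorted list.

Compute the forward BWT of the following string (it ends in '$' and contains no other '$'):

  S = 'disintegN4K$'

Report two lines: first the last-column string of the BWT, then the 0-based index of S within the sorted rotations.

All 12 rotations (rotation i = S[i:]+S[:i]):
  rot[0] = disintegN4K$
  rot[1] = isintegN4K$d
  rot[2] = sintegN4K$di
  rot[3] = integN4K$dis
  rot[4] = ntegN4K$disi
  rot[5] = tegN4K$disin
  rot[6] = egN4K$disint
  rot[7] = gN4K$disinte
  rot[8] = N4K$disinteg
  rot[9] = 4K$disintegN
  rot[10] = K$disintegN4
  rot[11] = $disintegN4K
Sorted (with $ < everything):
  sorted[0] = $disintegN4K  (last char: 'K')
  sorted[1] = 4K$disintegN  (last char: 'N')
  sorted[2] = K$disintegN4  (last char: '4')
  sorted[3] = N4K$disinteg  (last char: 'g')
  sorted[4] = disintegN4K$  (last char: '$')
  sorted[5] = egN4K$disint  (last char: 't')
  sorted[6] = gN4K$disinte  (last char: 'e')
  sorted[7] = integN4K$dis  (last char: 's')
  sorted[8] = isintegN4K$d  (last char: 'd')
  sorted[9] = ntegN4K$disi  (last char: 'i')
  sorted[10] = sintegN4K$di  (last char: 'i')
  sorted[11] = tegN4K$disin  (last char: 'n')
Last column: KN4g$tesdiin
Original string S is at sorted index 4

Answer: KN4g$tesdiin
4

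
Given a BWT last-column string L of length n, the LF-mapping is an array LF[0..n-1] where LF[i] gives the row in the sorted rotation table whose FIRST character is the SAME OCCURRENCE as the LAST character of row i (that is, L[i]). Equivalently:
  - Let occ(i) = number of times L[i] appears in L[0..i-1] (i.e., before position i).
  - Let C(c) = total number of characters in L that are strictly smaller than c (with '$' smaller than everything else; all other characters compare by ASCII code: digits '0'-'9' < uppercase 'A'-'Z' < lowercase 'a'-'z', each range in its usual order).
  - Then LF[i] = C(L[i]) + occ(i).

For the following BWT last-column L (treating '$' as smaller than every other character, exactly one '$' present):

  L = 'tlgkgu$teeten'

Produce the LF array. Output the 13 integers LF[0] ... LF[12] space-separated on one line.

Answer: 9 7 4 6 5 12 0 10 1 2 11 3 8

Derivation:
Char counts: '$':1, 'e':3, 'g':2, 'k':1, 'l':1, 'n':1, 't':3, 'u':1
C (first-col start): C('$')=0, C('e')=1, C('g')=4, C('k')=6, C('l')=7, C('n')=8, C('t')=9, C('u')=12
L[0]='t': occ=0, LF[0]=C('t')+0=9+0=9
L[1]='l': occ=0, LF[1]=C('l')+0=7+0=7
L[2]='g': occ=0, LF[2]=C('g')+0=4+0=4
L[3]='k': occ=0, LF[3]=C('k')+0=6+0=6
L[4]='g': occ=1, LF[4]=C('g')+1=4+1=5
L[5]='u': occ=0, LF[5]=C('u')+0=12+0=12
L[6]='$': occ=0, LF[6]=C('$')+0=0+0=0
L[7]='t': occ=1, LF[7]=C('t')+1=9+1=10
L[8]='e': occ=0, LF[8]=C('e')+0=1+0=1
L[9]='e': occ=1, LF[9]=C('e')+1=1+1=2
L[10]='t': occ=2, LF[10]=C('t')+2=9+2=11
L[11]='e': occ=2, LF[11]=C('e')+2=1+2=3
L[12]='n': occ=0, LF[12]=C('n')+0=8+0=8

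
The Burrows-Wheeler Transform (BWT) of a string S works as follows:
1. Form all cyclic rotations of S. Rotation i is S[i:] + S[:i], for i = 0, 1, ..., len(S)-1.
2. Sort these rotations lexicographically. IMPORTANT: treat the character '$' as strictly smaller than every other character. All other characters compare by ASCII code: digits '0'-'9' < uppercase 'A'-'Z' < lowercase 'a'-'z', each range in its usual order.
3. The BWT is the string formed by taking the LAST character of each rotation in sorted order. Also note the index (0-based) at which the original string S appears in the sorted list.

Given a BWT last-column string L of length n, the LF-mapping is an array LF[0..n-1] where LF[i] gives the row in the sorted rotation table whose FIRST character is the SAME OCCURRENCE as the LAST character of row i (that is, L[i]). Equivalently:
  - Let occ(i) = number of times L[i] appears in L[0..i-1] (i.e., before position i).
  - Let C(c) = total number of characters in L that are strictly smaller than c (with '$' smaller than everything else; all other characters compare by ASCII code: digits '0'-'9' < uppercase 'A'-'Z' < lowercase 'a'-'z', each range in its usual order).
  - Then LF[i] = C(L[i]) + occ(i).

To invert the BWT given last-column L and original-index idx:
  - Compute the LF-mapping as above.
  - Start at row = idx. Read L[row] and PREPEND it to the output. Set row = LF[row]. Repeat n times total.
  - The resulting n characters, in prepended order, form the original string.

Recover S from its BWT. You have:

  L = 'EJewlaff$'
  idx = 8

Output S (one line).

Answer: waffleJE$

Derivation:
LF mapping: 1 2 4 8 7 3 5 6 0
Walk LF starting at row 8, prepending L[row]:
  step 1: row=8, L[8]='$', prepend. Next row=LF[8]=0
  step 2: row=0, L[0]='E', prepend. Next row=LF[0]=1
  step 3: row=1, L[1]='J', prepend. Next row=LF[1]=2
  step 4: row=2, L[2]='e', prepend. Next row=LF[2]=4
  step 5: row=4, L[4]='l', prepend. Next row=LF[4]=7
  step 6: row=7, L[7]='f', prepend. Next row=LF[7]=6
  step 7: row=6, L[6]='f', prepend. Next row=LF[6]=5
  step 8: row=5, L[5]='a', prepend. Next row=LF[5]=3
  step 9: row=3, L[3]='w', prepend. Next row=LF[3]=8
Reversed output: waffleJE$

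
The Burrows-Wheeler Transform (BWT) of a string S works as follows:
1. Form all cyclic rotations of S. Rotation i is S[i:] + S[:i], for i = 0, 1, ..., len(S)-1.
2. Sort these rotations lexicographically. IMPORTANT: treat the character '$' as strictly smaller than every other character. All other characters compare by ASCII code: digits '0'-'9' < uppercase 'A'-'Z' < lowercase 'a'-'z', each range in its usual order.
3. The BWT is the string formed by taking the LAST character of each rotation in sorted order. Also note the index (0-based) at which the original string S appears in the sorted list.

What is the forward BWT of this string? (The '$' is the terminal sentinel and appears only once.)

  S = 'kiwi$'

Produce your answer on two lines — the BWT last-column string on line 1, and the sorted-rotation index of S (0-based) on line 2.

All 5 rotations (rotation i = S[i:]+S[:i]):
  rot[0] = kiwi$
  rot[1] = iwi$k
  rot[2] = wi$ki
  rot[3] = i$kiw
  rot[4] = $kiwi
Sorted (with $ < everything):
  sorted[0] = $kiwi  (last char: 'i')
  sorted[1] = i$kiw  (last char: 'w')
  sorted[2] = iwi$k  (last char: 'k')
  sorted[3] = kiwi$  (last char: '$')
  sorted[4] = wi$ki  (last char: 'i')
Last column: iwk$i
Original string S is at sorted index 3

Answer: iwk$i
3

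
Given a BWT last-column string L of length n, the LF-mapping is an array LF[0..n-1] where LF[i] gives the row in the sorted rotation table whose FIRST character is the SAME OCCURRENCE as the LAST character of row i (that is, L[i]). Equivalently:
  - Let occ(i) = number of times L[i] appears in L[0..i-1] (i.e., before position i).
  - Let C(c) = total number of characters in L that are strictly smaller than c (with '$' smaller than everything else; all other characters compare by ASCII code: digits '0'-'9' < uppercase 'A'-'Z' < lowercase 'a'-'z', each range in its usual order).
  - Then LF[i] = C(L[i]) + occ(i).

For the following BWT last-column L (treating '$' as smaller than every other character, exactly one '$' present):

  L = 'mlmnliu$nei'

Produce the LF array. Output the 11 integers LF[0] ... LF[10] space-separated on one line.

Answer: 6 4 7 8 5 2 10 0 9 1 3

Derivation:
Char counts: '$':1, 'e':1, 'i':2, 'l':2, 'm':2, 'n':2, 'u':1
C (first-col start): C('$')=0, C('e')=1, C('i')=2, C('l')=4, C('m')=6, C('n')=8, C('u')=10
L[0]='m': occ=0, LF[0]=C('m')+0=6+0=6
L[1]='l': occ=0, LF[1]=C('l')+0=4+0=4
L[2]='m': occ=1, LF[2]=C('m')+1=6+1=7
L[3]='n': occ=0, LF[3]=C('n')+0=8+0=8
L[4]='l': occ=1, LF[4]=C('l')+1=4+1=5
L[5]='i': occ=0, LF[5]=C('i')+0=2+0=2
L[6]='u': occ=0, LF[6]=C('u')+0=10+0=10
L[7]='$': occ=0, LF[7]=C('$')+0=0+0=0
L[8]='n': occ=1, LF[8]=C('n')+1=8+1=9
L[9]='e': occ=0, LF[9]=C('e')+0=1+0=1
L[10]='i': occ=1, LF[10]=C('i')+1=2+1=3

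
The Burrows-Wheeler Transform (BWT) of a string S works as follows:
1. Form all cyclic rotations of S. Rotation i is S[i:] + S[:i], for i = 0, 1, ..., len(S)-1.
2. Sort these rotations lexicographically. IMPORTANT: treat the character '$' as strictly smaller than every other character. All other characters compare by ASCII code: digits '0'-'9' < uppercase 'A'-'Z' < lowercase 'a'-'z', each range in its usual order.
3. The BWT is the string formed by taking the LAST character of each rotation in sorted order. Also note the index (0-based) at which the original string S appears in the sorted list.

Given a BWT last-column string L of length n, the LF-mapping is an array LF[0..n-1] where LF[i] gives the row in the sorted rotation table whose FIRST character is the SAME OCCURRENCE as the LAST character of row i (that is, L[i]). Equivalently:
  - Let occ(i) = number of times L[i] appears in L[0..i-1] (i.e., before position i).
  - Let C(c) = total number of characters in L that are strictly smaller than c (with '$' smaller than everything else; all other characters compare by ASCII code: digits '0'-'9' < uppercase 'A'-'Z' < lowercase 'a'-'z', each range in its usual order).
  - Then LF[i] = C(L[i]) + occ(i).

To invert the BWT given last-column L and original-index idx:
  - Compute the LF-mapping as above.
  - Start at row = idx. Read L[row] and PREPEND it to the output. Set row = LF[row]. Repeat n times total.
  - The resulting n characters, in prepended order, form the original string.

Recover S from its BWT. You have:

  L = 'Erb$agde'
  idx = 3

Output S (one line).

Answer: badgerE$

Derivation:
LF mapping: 1 7 3 0 2 6 4 5
Walk LF starting at row 3, prepending L[row]:
  step 1: row=3, L[3]='$', prepend. Next row=LF[3]=0
  step 2: row=0, L[0]='E', prepend. Next row=LF[0]=1
  step 3: row=1, L[1]='r', prepend. Next row=LF[1]=7
  step 4: row=7, L[7]='e', prepend. Next row=LF[7]=5
  step 5: row=5, L[5]='g', prepend. Next row=LF[5]=6
  step 6: row=6, L[6]='d', prepend. Next row=LF[6]=4
  step 7: row=4, L[4]='a', prepend. Next row=LF[4]=2
  step 8: row=2, L[2]='b', prepend. Next row=LF[2]=3
Reversed output: badgerE$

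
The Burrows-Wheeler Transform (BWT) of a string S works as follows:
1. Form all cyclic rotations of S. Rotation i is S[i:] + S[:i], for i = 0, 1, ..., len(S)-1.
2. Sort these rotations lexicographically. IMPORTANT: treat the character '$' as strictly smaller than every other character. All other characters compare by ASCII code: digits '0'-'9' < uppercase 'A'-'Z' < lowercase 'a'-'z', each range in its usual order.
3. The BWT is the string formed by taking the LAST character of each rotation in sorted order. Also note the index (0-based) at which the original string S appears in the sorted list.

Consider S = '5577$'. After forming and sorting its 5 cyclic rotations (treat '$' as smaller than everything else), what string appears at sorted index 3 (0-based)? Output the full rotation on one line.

All 5 rotations (rotation i = S[i:]+S[:i]):
  rot[0] = 5577$
  rot[1] = 577$5
  rot[2] = 77$55
  rot[3] = 7$557
  rot[4] = $5577
Sorted (with $ < everything):
  sorted[0] = $5577
  sorted[1] = 5577$
  sorted[2] = 577$5
  sorted[3] = 7$557
  sorted[4] = 77$55
sorted[3] = 7$557

Answer: 7$557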